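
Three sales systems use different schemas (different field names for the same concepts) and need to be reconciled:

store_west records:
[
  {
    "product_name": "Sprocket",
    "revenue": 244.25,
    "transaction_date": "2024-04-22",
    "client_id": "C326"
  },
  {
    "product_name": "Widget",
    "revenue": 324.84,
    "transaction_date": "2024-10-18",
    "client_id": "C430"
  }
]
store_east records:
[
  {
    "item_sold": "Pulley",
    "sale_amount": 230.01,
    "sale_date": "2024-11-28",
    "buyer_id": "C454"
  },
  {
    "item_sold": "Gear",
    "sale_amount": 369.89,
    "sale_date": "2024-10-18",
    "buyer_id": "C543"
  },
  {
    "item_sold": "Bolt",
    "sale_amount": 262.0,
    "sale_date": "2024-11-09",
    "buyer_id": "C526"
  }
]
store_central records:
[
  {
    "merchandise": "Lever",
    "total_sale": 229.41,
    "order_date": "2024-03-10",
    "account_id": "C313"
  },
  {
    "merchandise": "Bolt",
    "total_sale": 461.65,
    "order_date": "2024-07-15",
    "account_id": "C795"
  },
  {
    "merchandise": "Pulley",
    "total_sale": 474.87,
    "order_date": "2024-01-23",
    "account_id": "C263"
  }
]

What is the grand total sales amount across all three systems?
2596.92

Schema reconciliation - all amount fields map to sale amount:

store_west (revenue): 569.09
store_east (sale_amount): 861.9
store_central (total_sale): 1165.93

Grand total: 2596.92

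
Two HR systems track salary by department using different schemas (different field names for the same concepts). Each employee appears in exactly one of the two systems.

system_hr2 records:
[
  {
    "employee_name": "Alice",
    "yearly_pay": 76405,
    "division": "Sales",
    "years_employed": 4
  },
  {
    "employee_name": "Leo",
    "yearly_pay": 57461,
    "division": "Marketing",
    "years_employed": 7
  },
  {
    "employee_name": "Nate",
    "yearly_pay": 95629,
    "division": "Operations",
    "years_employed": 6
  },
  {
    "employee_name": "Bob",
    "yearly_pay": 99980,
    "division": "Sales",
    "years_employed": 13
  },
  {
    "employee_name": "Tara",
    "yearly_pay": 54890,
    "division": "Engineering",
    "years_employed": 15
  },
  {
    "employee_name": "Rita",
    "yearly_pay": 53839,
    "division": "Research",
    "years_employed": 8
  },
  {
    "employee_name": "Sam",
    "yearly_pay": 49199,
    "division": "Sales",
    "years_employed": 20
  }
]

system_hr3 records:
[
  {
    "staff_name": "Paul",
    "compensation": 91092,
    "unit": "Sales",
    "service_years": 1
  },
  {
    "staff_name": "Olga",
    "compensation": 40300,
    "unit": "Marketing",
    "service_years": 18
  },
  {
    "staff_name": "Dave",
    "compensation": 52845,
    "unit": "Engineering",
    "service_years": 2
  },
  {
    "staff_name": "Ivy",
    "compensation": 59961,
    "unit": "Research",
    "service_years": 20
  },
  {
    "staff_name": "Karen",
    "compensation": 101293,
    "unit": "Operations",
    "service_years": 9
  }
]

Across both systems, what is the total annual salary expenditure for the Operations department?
196922

Schema mappings:
- "division" (system_hr2) = "unit" (system_hr3) = department
- "yearly_pay" (system_hr2) = "compensation" (system_hr3) = salary

Operations salaries from system_hr2: 95629
Operations salaries from system_hr3: 101293

Total: 95629 + 101293 = 196922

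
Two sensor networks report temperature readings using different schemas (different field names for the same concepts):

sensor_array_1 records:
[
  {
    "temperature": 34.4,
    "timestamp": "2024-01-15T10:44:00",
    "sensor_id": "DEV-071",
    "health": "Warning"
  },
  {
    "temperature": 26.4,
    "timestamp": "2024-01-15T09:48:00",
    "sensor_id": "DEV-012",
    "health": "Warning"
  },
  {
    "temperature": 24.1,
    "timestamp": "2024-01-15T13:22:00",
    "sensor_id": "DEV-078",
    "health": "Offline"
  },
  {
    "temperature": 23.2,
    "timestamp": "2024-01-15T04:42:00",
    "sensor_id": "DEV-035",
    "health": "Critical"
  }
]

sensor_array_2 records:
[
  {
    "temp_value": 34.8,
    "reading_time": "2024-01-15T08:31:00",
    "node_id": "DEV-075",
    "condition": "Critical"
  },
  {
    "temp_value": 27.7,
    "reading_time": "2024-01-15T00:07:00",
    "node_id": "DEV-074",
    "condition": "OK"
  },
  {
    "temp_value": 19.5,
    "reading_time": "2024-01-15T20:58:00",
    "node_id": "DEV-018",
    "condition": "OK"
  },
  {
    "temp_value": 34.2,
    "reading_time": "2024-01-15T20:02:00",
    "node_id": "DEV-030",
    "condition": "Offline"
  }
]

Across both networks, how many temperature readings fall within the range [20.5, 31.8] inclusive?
4

Schema mapping: "temperature" (sensor_array_1) = "temp_value" (sensor_array_2) = temperature

Readings in [20.5, 31.8] from sensor_array_1: 3
Readings in [20.5, 31.8] from sensor_array_2: 1

Total count: 3 + 1 = 4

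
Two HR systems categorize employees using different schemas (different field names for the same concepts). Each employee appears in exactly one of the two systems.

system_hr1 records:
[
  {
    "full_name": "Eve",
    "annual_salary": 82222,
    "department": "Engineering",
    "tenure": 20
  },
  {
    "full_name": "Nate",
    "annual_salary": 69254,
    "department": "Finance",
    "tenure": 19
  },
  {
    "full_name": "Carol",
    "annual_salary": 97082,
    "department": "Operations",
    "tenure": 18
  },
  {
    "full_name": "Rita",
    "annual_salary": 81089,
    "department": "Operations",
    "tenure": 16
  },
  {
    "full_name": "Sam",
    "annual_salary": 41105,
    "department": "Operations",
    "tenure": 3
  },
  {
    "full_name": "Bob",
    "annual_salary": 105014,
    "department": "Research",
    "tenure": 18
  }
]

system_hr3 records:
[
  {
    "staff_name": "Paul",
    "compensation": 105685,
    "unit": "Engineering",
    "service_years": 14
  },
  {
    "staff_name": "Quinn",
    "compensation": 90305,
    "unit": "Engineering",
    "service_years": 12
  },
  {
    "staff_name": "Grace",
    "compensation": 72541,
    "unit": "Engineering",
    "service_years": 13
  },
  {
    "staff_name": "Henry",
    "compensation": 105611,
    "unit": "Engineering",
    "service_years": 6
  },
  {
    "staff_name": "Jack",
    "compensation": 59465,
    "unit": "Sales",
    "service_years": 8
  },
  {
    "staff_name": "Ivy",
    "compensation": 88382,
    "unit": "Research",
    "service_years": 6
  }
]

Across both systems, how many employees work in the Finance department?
1

Schema mapping: "department" (system_hr1) = "unit" (system_hr3) = department

Finance employees in system_hr1: 1
Finance employees in system_hr3: 0

Total in Finance: 1 + 0 = 1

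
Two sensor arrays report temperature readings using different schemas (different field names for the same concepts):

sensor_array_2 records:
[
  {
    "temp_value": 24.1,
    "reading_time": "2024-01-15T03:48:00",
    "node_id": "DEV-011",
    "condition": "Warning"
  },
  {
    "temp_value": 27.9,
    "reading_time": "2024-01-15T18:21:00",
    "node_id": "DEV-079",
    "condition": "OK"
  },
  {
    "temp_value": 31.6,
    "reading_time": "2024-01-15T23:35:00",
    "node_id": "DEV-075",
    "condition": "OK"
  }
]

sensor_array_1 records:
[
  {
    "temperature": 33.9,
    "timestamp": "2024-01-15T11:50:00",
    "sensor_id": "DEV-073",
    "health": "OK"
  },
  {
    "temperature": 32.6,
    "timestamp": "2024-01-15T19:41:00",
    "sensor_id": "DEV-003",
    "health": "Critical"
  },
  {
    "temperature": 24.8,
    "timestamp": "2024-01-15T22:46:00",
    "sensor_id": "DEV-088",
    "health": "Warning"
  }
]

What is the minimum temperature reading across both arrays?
24.1

Schema mapping: "temp_value" (sensor_array_2) = "temperature" (sensor_array_1) = temperature reading

Minimum in sensor_array_2: 24.1
Minimum in sensor_array_1: 24.8

Overall minimum: min(24.1, 24.8) = 24.1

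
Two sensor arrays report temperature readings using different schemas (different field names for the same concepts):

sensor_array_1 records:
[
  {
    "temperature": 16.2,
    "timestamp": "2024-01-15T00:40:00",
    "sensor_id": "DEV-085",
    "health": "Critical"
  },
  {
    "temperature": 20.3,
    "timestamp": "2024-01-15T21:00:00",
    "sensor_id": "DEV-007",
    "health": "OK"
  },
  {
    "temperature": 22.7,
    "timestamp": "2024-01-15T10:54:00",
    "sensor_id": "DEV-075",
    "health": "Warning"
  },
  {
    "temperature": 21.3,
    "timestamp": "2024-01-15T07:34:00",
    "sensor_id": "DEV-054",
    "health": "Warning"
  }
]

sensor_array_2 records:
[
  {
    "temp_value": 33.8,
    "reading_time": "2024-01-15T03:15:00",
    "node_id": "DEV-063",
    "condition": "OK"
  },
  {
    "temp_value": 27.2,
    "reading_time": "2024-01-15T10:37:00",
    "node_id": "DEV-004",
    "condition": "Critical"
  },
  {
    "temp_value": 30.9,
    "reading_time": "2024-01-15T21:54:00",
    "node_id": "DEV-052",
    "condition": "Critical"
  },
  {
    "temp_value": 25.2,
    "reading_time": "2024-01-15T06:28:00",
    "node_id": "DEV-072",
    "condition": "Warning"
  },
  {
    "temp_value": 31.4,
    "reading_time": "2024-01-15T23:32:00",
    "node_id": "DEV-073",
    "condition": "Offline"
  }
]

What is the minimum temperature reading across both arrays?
16.2

Schema mapping: "temperature" (sensor_array_1) = "temp_value" (sensor_array_2) = temperature reading

Minimum in sensor_array_1: 16.2
Minimum in sensor_array_2: 25.2

Overall minimum: min(16.2, 25.2) = 16.2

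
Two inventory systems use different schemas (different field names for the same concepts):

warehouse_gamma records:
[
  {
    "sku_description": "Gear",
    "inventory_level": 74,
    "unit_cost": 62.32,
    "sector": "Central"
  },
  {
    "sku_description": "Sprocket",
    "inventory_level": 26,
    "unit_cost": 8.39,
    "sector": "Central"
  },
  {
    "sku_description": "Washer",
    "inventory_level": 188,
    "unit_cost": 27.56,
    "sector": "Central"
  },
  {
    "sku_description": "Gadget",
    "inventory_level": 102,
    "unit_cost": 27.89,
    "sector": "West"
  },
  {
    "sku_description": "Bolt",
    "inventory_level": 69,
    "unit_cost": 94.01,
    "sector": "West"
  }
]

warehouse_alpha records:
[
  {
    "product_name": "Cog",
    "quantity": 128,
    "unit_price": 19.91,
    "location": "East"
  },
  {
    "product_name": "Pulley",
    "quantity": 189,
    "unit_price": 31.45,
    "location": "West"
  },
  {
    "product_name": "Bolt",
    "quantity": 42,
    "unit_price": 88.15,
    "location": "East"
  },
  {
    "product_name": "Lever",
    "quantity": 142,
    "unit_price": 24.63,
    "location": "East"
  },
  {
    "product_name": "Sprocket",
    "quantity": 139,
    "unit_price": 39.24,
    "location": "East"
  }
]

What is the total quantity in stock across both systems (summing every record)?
1099

To reconcile these schemas, identify the field holding the quantity in stock in each system:
1. In warehouse_gamma it is "inventory_level"
2. In warehouse_alpha it is "quantity"

From warehouse_gamma: 74 + 26 + 188 + 102 + 69 = 459
From warehouse_alpha: 128 + 189 + 42 + 142 + 139 = 640

Total: 459 + 640 = 1099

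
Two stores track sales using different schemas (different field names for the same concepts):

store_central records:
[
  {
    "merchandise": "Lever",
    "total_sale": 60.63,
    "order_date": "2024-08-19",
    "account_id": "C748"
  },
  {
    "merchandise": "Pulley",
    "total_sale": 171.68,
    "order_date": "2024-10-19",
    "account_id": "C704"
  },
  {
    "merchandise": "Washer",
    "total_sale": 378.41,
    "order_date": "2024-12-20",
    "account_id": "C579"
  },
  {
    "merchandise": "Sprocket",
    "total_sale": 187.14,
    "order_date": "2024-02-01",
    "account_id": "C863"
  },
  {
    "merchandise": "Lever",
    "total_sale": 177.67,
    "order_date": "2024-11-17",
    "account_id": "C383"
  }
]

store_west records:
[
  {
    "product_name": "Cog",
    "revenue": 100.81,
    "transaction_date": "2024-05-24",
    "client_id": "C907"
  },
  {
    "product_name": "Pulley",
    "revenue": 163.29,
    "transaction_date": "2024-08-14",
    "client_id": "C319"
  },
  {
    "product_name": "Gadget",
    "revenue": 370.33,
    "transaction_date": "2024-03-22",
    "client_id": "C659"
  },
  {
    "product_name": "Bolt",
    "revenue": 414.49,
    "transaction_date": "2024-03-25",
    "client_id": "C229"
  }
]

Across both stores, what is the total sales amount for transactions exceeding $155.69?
1863.01

Schema mapping: "total_sale" (store_central) = "revenue" (store_west) = sale amount

Sum of sales > $155.69 in store_central: 914.9
Sum of sales > $155.69 in store_west: 948.11

Total: 914.9 + 948.11 = 1863.01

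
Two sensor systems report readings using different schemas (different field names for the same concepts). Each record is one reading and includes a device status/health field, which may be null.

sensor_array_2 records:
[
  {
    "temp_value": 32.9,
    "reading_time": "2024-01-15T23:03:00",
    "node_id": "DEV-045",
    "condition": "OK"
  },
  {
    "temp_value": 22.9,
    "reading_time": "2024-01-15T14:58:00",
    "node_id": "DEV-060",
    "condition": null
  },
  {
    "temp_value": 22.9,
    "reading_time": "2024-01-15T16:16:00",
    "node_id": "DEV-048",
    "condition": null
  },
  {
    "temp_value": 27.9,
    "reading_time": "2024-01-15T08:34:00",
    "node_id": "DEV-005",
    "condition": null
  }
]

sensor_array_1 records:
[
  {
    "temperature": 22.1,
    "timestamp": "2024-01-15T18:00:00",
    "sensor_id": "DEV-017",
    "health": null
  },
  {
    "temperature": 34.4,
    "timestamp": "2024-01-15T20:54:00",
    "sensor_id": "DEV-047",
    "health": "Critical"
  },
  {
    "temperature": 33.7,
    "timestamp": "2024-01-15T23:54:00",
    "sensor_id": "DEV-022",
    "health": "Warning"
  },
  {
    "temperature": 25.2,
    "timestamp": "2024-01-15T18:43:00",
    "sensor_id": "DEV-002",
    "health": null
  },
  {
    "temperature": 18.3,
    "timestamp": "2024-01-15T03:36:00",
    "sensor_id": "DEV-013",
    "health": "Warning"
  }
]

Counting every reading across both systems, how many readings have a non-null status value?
4

Schema mapping: "condition" (sensor_array_2) = "health" (sensor_array_1) = status

Non-null in sensor_array_2: 1
Non-null in sensor_array_1: 3

Total non-null: 1 + 3 = 4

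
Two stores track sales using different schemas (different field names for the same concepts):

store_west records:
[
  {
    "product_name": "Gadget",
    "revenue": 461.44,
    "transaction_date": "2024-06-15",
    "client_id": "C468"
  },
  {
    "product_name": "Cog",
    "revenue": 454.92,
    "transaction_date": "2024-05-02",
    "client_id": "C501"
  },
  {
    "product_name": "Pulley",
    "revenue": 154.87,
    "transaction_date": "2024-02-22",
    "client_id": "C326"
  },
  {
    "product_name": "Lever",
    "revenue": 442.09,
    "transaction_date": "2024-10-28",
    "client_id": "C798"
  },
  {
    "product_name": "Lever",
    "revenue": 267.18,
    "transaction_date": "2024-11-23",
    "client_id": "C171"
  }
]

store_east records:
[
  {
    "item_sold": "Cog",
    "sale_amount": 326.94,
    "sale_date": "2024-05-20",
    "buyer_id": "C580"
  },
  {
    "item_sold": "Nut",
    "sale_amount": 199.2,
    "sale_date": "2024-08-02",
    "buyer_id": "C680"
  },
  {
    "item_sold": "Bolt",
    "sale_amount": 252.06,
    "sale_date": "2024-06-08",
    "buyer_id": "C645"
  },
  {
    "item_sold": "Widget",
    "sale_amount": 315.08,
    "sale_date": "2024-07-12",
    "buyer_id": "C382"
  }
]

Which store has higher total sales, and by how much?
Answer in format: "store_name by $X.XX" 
store_west by $687.22

Schema mapping: "revenue" (store_west) = "sale_amount" (store_east) = sale amount

Total for store_west: 1780.50
Total for store_east: 1093.28

Difference: |1780.50 - 1093.28| = 687.22
store_west has higher sales by $687.22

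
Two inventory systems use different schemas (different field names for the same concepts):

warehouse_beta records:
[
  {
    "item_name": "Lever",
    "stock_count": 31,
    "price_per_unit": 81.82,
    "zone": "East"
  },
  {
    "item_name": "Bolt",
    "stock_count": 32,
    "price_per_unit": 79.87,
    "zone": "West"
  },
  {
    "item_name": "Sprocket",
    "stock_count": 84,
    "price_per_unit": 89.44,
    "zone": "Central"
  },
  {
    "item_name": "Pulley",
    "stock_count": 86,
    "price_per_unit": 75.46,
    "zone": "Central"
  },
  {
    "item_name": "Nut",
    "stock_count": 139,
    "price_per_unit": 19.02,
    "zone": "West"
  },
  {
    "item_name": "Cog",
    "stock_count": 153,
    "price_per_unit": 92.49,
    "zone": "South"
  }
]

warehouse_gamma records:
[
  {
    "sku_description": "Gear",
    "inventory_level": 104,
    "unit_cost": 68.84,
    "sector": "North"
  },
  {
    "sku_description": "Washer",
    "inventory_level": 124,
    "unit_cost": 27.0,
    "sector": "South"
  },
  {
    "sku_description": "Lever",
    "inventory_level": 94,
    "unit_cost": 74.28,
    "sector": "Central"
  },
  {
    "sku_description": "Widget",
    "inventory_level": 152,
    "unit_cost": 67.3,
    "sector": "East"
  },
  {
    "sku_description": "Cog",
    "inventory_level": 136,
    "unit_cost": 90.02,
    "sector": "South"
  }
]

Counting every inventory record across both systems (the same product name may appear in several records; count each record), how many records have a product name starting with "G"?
1

Schema mapping: "item_name" (warehouse_beta) = "sku_description" (warehouse_gamma) = product name

Records with product name starting with "G" in warehouse_beta: 0
Records with product name starting with "G" in warehouse_gamma: 1

Total: 0 + 1 = 1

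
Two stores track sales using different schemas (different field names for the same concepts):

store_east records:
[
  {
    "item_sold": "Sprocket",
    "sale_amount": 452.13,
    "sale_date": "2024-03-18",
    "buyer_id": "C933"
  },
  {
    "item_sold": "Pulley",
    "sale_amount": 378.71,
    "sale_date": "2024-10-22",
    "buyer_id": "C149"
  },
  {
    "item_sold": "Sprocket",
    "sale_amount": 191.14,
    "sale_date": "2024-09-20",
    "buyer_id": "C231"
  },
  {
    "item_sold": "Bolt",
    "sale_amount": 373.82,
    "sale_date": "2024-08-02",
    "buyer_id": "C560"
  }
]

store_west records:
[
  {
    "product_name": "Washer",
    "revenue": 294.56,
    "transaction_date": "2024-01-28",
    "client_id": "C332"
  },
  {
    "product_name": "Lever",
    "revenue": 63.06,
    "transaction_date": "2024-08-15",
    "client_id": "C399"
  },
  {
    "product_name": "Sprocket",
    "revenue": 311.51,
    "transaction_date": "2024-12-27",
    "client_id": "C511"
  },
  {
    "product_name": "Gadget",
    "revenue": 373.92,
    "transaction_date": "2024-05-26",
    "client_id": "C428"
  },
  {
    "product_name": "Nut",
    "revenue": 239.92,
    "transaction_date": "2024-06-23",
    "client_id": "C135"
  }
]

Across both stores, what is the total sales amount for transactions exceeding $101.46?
2615.71

Schema mapping: "sale_amount" (store_east) = "revenue" (store_west) = sale amount

Sum of sales > $101.46 in store_east: 1395.8
Sum of sales > $101.46 in store_west: 1219.91

Total: 1395.8 + 1219.91 = 2615.71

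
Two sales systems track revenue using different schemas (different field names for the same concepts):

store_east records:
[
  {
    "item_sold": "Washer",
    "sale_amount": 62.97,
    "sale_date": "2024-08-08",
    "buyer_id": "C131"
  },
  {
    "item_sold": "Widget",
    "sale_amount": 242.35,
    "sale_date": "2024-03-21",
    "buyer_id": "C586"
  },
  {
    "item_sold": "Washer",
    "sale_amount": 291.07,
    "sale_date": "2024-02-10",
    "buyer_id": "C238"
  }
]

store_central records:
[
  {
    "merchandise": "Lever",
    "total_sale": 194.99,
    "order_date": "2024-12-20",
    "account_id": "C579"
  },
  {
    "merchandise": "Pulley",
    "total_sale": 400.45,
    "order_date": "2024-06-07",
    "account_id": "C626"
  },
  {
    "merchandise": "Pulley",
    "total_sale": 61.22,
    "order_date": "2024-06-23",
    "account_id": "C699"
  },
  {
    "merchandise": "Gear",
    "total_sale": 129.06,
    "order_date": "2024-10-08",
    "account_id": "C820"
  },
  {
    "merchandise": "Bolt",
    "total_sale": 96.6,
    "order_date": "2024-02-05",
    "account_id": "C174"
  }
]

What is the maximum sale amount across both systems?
400.45

Reconcile: "sale_amount" (store_east) = "total_sale" (store_central) = sale amount

Maximum in store_east: 291.07
Maximum in store_central: 400.45

Overall maximum: max(291.07, 400.45) = 400.45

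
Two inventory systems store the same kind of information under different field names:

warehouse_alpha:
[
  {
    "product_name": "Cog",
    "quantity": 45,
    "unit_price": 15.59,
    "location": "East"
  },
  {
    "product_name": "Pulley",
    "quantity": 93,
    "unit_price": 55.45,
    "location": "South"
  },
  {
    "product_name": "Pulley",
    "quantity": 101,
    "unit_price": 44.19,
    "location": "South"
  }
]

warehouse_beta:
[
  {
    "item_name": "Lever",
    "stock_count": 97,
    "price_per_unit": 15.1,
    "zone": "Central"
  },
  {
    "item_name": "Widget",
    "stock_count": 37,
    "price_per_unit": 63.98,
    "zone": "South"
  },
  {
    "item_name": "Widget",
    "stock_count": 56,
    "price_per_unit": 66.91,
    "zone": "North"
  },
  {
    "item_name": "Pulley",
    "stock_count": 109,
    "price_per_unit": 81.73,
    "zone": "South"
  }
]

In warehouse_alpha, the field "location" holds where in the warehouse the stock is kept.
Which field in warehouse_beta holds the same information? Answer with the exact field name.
zone

In warehouse_alpha, "location" holds where in the warehouse the stock is kept.
The fields in warehouse_beta are: "item_name", "stock_count", "price_per_unit", "zone".
"zone" is the match: the name refers to the same concept and its values are area labels (e.g. 'Central', 'North').
The other fields ("item_name", "stock_count", "price_per_unit") hold different kinds of data.

So "location" in warehouse_alpha corresponds to "zone" in warehouse_beta.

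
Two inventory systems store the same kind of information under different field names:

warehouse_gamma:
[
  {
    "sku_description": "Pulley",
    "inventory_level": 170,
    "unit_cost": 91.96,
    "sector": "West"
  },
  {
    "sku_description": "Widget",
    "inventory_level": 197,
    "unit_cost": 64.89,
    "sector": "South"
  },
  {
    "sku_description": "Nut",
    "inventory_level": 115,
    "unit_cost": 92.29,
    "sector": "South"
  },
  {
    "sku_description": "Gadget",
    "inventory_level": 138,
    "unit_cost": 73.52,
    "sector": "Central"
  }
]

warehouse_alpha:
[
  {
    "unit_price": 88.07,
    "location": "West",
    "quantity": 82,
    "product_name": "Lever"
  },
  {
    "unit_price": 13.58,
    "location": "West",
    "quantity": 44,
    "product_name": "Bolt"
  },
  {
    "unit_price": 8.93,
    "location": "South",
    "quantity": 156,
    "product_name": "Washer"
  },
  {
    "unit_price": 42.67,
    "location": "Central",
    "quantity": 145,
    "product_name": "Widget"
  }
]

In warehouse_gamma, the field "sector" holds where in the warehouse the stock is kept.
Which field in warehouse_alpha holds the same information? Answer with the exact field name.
location

In warehouse_gamma, "sector" holds where in the warehouse the stock is kept.
The fields in warehouse_alpha are: "unit_price", "location", "quantity", "product_name".
"location" is the match: the name refers to the same concept and its values are area labels (e.g. 'Central', 'South').
The other fields ("unit_price", "quantity", "product_name") hold different kinds of data.

So "sector" in warehouse_gamma corresponds to "location" in warehouse_alpha.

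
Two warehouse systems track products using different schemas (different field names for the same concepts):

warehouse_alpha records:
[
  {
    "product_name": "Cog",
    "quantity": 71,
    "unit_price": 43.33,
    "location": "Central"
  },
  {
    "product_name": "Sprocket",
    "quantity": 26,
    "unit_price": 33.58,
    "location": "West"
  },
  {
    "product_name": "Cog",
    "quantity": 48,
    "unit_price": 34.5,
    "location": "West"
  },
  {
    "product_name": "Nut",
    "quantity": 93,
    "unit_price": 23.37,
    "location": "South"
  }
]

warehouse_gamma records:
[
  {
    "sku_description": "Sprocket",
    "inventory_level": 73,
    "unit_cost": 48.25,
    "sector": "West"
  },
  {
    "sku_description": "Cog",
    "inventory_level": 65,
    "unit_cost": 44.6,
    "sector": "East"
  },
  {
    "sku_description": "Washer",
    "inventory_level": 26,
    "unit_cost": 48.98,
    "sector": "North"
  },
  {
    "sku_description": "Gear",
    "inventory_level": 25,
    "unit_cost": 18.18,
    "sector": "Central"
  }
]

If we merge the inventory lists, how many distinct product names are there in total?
5

Schema mapping: "product_name" (warehouse_alpha) = "sku_description" (warehouse_gamma) = product name

Products in warehouse_alpha: ['Cog', 'Nut', 'Sprocket']
Products in warehouse_gamma: ['Cog', 'Gear', 'Sprocket', 'Washer']

Union (unique products): ['Cog', 'Gear', 'Nut', 'Sprocket', 'Washer']
Count: 5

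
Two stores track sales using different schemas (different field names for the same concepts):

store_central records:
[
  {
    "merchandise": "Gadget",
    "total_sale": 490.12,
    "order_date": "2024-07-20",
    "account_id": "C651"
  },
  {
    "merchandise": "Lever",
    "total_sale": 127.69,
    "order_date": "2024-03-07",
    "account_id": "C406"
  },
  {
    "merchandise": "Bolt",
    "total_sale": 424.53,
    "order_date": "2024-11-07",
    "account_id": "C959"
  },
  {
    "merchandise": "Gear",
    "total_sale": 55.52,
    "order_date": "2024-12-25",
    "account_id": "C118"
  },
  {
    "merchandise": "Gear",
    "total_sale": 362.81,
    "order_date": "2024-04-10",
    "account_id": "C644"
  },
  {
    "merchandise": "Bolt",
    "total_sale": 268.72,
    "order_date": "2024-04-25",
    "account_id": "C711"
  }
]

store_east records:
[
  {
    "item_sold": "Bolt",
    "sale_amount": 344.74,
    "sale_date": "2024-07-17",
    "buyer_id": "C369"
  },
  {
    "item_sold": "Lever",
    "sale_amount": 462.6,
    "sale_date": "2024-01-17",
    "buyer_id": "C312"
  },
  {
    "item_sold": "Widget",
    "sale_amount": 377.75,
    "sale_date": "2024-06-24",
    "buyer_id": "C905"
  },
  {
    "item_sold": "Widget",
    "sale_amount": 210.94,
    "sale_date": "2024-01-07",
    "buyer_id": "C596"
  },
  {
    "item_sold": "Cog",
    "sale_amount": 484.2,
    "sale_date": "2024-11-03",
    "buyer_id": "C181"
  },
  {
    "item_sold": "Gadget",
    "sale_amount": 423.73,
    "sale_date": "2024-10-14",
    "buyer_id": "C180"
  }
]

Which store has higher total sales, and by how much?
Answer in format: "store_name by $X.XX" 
store_east by $574.57

Schema mapping: "total_sale" (store_central) = "sale_amount" (store_east) = sale amount

Total for store_central: 1729.39
Total for store_east: 2303.96

Difference: |1729.39 - 2303.96| = 574.57
store_east has higher sales by $574.57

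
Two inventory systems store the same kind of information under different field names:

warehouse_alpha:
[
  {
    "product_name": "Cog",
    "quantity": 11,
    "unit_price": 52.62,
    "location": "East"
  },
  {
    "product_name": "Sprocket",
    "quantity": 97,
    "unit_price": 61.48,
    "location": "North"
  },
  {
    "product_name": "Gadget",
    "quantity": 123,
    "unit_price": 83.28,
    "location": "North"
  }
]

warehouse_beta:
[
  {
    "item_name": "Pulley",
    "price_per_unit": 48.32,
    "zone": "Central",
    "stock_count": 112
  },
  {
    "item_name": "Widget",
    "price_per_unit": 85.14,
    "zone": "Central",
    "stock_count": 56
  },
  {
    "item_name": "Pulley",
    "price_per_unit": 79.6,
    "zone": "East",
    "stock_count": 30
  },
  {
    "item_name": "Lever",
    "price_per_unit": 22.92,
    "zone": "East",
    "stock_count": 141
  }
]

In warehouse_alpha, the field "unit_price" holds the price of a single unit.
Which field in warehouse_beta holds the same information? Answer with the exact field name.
price_per_unit

In warehouse_alpha, "unit_price" holds the price of a single unit.
The fields in warehouse_beta are: "item_name", "price_per_unit", "zone", "stock_count".
"price_per_unit" is the match: the name refers to the same concept and its values are decimal currency amounts (e.g. 48.32, 85.14).
The other fields ("item_name", "zone", "stock_count") hold different kinds of data.

So "unit_price" in warehouse_alpha corresponds to "price_per_unit" in warehouse_beta.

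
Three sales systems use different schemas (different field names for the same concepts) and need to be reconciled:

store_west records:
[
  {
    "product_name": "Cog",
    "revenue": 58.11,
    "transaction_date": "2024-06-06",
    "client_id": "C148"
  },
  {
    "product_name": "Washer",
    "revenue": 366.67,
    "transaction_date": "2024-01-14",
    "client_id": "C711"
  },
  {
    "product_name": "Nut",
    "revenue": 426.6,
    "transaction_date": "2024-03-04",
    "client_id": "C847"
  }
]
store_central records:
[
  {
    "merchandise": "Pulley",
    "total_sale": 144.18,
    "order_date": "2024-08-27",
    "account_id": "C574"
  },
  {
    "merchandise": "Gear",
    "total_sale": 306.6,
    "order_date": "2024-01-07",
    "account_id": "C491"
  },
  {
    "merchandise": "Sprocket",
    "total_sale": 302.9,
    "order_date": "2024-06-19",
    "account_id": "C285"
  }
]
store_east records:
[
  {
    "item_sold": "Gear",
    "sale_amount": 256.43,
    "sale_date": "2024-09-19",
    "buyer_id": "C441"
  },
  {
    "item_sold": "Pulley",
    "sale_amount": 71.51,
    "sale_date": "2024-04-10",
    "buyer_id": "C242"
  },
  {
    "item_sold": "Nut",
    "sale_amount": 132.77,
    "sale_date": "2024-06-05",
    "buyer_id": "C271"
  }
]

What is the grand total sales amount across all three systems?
2065.77

Schema reconciliation - all amount fields map to sale amount:

store_west (revenue): 851.38
store_central (total_sale): 753.68
store_east (sale_amount): 460.71

Grand total: 2065.77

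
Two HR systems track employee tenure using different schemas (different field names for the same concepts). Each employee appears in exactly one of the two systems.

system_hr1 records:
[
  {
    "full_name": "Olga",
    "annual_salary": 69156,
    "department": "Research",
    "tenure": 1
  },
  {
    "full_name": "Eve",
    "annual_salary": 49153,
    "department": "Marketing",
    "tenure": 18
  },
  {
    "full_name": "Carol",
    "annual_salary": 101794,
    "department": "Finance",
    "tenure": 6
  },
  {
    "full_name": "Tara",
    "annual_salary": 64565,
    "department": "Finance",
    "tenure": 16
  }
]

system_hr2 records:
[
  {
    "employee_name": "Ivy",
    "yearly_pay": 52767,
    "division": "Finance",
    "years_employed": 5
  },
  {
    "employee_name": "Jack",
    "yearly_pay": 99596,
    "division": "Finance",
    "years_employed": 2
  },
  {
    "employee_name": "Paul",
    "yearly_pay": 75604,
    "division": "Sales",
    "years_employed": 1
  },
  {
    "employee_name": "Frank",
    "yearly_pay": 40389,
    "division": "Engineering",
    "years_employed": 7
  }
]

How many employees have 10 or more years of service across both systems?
2

Reconcile schemas: "tenure" (system_hr1) = "years_employed" (system_hr2) = years of service

From system_hr1: 2 employees with >= 10 years
From system_hr2: 0 employees with >= 10 years

Total: 2 + 0 = 2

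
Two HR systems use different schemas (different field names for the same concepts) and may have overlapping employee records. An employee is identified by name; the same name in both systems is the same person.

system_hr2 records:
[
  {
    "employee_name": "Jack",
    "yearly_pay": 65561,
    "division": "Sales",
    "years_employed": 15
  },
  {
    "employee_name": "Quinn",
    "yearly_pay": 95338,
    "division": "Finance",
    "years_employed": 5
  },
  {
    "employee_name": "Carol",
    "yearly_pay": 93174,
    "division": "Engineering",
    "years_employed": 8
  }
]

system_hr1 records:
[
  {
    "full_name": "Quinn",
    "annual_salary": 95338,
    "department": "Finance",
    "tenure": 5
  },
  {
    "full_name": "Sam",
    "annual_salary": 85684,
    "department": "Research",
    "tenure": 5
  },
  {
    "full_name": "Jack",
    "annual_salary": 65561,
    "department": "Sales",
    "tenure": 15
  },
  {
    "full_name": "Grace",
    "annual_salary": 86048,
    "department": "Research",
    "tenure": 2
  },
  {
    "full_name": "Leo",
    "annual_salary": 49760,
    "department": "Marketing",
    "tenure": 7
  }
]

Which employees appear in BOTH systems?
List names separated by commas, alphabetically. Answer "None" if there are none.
Jack, Quinn

Schema mapping: "employee_name" (system_hr2) = "full_name" (system_hr1) = employee name

Names in system_hr2: ['Carol', 'Jack', 'Quinn']
Names in system_hr1: ['Grace', 'Jack', 'Leo', 'Quinn', 'Sam']

Intersection: ['Jack', 'Quinn']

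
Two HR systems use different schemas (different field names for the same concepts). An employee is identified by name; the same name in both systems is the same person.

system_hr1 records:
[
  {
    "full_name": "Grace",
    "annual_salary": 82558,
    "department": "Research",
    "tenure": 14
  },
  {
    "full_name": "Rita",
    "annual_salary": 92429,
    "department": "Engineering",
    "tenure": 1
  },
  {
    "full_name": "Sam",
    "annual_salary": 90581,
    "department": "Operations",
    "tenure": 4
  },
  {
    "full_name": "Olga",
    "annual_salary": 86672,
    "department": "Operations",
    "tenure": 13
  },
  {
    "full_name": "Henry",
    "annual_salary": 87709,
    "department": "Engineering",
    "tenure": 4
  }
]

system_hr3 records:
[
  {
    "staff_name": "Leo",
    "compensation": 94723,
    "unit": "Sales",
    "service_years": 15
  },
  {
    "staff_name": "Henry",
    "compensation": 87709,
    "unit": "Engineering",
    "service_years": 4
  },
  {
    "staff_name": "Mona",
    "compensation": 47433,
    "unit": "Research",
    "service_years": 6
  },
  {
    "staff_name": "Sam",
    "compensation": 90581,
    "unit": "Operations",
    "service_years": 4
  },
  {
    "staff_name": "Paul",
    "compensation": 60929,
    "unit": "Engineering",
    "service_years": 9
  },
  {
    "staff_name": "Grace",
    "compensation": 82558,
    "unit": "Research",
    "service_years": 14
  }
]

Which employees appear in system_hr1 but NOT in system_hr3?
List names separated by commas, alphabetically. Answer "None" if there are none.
Olga, Rita

Schema mapping: "full_name" (system_hr1) = "staff_name" (system_hr3) = employee name

Names in system_hr1: ['Grace', 'Henry', 'Olga', 'Rita', 'Sam']
Names in system_hr3: ['Grace', 'Henry', 'Leo', 'Mona', 'Paul', 'Sam']

In system_hr1 but not system_hr3: ['Olga', 'Rita']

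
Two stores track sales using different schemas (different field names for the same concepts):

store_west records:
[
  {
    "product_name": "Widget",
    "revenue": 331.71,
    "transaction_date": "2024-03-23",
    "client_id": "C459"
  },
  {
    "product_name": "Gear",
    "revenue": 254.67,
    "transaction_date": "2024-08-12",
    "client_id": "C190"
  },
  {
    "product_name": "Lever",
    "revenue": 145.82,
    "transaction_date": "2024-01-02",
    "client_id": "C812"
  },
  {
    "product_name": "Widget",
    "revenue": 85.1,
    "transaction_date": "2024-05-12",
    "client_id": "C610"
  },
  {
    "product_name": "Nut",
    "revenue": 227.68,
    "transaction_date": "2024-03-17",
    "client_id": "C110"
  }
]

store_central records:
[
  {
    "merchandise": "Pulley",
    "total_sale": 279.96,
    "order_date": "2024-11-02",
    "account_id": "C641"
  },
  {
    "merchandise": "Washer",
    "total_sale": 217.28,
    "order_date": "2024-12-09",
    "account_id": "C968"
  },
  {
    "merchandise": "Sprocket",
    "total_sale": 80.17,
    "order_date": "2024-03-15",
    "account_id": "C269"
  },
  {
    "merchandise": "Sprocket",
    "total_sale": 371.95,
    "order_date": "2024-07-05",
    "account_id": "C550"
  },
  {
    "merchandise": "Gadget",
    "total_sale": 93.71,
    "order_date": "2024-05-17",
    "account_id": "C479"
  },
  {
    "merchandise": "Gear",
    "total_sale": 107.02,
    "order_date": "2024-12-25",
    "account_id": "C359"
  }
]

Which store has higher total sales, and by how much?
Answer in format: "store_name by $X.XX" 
store_central by $105.11

Schema mapping: "revenue" (store_west) = "total_sale" (store_central) = sale amount

Total for store_west: 1044.98
Total for store_central: 1150.09

Difference: |1044.98 - 1150.09| = 105.11
store_central has higher sales by $105.11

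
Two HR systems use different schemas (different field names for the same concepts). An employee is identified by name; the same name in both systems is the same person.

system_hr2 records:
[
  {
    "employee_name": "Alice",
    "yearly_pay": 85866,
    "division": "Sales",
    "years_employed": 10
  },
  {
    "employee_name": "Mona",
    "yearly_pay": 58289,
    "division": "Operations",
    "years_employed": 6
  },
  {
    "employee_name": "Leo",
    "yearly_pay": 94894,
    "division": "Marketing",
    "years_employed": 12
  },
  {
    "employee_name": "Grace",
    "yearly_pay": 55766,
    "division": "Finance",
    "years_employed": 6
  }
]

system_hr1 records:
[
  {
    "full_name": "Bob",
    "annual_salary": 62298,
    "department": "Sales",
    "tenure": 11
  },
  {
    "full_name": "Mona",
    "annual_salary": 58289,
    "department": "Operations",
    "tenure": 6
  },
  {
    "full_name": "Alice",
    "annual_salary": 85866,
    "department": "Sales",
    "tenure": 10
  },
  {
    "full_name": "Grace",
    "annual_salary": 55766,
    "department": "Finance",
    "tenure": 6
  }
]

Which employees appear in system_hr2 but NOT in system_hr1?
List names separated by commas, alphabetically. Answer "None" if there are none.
Leo

Schema mapping: "employee_name" (system_hr2) = "full_name" (system_hr1) = employee name

Names in system_hr2: ['Alice', 'Grace', 'Leo', 'Mona']
Names in system_hr1: ['Alice', 'Bob', 'Grace', 'Mona']

In system_hr2 but not system_hr1: ['Leo']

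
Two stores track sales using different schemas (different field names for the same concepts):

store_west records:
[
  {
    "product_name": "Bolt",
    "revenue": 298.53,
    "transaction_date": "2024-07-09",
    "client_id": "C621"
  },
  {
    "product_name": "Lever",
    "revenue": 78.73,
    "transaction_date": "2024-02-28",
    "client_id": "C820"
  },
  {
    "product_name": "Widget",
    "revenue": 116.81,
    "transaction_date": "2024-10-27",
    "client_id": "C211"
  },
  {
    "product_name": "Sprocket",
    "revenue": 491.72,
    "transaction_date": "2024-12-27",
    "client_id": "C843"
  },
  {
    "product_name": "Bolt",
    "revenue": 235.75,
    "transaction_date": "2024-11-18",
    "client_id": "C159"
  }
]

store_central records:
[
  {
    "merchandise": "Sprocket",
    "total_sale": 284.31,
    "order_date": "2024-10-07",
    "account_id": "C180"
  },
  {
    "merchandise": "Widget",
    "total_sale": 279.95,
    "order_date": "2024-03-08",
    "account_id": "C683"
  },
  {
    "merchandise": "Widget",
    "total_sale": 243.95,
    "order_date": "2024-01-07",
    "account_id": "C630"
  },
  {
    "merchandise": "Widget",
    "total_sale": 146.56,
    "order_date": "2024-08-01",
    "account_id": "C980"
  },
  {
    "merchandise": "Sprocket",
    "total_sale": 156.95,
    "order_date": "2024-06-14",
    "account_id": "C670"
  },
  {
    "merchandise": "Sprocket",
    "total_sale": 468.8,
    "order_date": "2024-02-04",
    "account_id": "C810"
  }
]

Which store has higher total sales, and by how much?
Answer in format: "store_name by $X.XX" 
store_central by $358.98

Schema mapping: "revenue" (store_west) = "total_sale" (store_central) = sale amount

Total for store_west: 1221.54
Total for store_central: 1580.52

Difference: |1221.54 - 1580.52| = 358.98
store_central has higher sales by $358.98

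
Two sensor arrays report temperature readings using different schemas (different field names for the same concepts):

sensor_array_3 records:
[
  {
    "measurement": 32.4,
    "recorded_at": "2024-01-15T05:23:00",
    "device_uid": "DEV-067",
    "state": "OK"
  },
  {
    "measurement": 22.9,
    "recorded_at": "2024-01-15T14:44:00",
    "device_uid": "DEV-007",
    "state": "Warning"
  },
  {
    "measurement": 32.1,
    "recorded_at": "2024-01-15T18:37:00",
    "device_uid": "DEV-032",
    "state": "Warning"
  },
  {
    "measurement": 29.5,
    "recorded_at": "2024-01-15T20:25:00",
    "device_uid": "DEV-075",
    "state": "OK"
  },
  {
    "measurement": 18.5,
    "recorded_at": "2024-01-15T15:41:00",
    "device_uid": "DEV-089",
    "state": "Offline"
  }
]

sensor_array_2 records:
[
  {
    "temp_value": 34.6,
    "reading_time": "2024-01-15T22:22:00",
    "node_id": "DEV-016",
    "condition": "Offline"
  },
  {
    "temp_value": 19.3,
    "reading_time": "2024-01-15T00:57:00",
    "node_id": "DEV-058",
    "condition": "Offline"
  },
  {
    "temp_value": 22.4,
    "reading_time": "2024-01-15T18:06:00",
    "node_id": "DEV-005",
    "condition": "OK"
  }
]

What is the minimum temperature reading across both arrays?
18.5

Schema mapping: "measurement" (sensor_array_3) = "temp_value" (sensor_array_2) = temperature reading

Minimum in sensor_array_3: 18.5
Minimum in sensor_array_2: 19.3

Overall minimum: min(18.5, 19.3) = 18.5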